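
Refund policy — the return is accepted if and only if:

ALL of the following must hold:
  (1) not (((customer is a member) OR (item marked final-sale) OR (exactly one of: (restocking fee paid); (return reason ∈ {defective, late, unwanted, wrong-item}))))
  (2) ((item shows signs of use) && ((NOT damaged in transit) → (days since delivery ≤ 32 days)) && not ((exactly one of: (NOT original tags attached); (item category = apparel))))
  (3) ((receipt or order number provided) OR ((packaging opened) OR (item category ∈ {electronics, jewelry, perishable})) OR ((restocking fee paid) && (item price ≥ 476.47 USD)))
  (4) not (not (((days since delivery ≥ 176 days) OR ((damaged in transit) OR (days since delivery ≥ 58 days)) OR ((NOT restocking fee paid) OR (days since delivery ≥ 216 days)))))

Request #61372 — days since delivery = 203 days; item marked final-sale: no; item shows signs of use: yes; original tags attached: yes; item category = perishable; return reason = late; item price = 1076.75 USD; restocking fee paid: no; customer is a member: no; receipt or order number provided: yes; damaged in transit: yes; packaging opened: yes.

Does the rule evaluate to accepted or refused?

Atomic conditions:
  customer is a member: no → false
  item marked final-sale: no → false
  restocking fee paid: no → false
  return reason ∈ {defective, late, unwanted, wrong-item}: late is in the set → true
  item shows signs of use: yes → true
  NOT damaged in transit: yes → false
  days since delivery ≤ 32 days: 203 ≤ 32 is false
  NOT original tags attached: yes → false
  item category = apparel: perishable == apparel is false
  receipt or order number provided: yes → true
  packaging opened: yes → true
  item category ∈ {electronics, jewelry, perishable}: perishable is in the set → true
  item price ≥ 476.47 USD: 1076.75 ≥ 476.47 is true
  days since delivery ≥ 176 days: 203 ≥ 176 is true
  damaged in transit: yes → true
  days since delivery ≥ 58 days: 203 ≥ 58 is true
  NOT restocking fee paid: no → true
  days since delivery ≥ 216 days: 203 ≥ 216 is false
Combine:
[1.1.3] exactly-one(false, true) = true
[1.1] false OR false OR true = true
[1] NOT true = false
[2.2] false → false (antecedent false ⇒ implication holds) = true
[2.3.1] exactly-one(false, false) = false
[2.3] NOT false = true
[2] true AND true AND true = true
[3.2] true OR true = true
[3.3] false AND true = false
[3] true OR true OR false = true
[4.1.1.2] true OR true = true
[4.1.1.3] true OR false = true
[4.1.1] true OR true OR true = true
[4.1] NOT true = false
[4] NOT false = true
[root] false AND true AND true AND true = false
Overall: false → refused

Refused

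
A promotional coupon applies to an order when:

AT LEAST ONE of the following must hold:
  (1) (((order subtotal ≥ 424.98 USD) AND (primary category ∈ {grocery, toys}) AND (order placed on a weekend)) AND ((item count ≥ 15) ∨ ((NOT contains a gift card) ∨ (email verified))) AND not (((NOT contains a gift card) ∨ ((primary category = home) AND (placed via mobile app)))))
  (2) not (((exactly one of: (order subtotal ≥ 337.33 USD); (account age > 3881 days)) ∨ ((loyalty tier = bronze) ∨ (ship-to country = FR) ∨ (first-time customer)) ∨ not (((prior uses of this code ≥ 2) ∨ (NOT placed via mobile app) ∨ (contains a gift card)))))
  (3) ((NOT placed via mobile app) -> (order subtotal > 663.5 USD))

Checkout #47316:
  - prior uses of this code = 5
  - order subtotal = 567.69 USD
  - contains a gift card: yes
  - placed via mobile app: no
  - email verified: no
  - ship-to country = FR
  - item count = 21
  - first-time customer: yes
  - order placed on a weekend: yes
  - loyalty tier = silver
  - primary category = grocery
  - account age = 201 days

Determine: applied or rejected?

Atomic conditions:
  order subtotal ≥ 424.98 USD: 567.69 ≥ 424.98 is true
  primary category ∈ {grocery, toys}: grocery is in the set → true
  order placed on a weekend: yes → true
  item count ≥ 15: 21 ≥ 15 is true
  NOT contains a gift card: yes → false
  email verified: no → false
  primary category = home: grocery == home is false
  placed via mobile app: no → false
  order subtotal ≥ 337.33 USD: 567.69 ≥ 337.33 is true
  account age > 3881 days: 201 > 3881 is false
  loyalty tier = bronze: silver == bronze is false
  ship-to country = FR: FR == FR is true
  first-time customer: yes → true
  prior uses of this code ≥ 2: 5 ≥ 2 is true
  NOT placed via mobile app: no → true
  contains a gift card: yes → true
  order subtotal > 663.5 USD: 567.69 > 663.5 is false
Combine:
[1.1] true AND true AND true = true
[1.2.2] false OR false = false
[1.2] true OR false = true
[1.3.1.2] false AND false = false
[1.3.1] false OR false = false
[1.3] NOT false = true
[1] true AND true AND true = true
[2.1.1] exactly-one(true, false) = true
[2.1.2] false OR true OR true = true
[2.1.3.1] true OR true OR true = true
[2.1.3] NOT true = false
[2.1] true OR true OR false = true
[2] NOT true = false
[3] true → false = false
[root] true OR false OR false = true
Overall: true → applied

Applied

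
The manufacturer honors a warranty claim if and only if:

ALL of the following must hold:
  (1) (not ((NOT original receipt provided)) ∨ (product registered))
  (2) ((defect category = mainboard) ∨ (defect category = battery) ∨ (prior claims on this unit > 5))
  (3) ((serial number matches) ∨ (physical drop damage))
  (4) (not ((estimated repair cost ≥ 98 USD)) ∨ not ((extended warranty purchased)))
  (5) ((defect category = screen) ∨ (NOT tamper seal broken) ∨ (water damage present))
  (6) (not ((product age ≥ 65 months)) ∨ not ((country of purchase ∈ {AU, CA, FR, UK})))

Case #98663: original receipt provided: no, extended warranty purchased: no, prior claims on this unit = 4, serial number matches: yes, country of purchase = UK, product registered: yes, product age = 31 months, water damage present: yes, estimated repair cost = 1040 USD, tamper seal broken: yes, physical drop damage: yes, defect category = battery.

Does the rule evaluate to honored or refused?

Atomic conditions:
  NOT original receipt provided: no → true
  product registered: yes → true
  defect category = mainboard: battery == mainboard is false
  defect category = battery: battery == battery is true
  prior claims on this unit > 5: 4 > 5 is false
  serial number matches: yes → true
  physical drop damage: yes → true
  estimated repair cost ≥ 98 USD: 1040 ≥ 98 is true
  extended warranty purchased: no → false
  defect category = screen: battery == screen is false
  NOT tamper seal broken: yes → false
  water damage present: yes → true
  product age ≥ 65 months: 31 ≥ 65 is false
  country of purchase ∈ {AU, CA, FR, UK}: UK is in the set → true
Combine:
[1.1] NOT true = false
[1] false OR true = true
[2] false OR true OR false = true
[3] true OR true = true
[4.1] NOT true = false
[4.2] NOT false = true
[4] false OR true = true
[5] false OR false OR true = true
[6.1] NOT false = true
[6.2] NOT true = false
[6] true OR false = true
[root] true AND true AND true AND true AND true AND true = true
Overall: true → honored

Honored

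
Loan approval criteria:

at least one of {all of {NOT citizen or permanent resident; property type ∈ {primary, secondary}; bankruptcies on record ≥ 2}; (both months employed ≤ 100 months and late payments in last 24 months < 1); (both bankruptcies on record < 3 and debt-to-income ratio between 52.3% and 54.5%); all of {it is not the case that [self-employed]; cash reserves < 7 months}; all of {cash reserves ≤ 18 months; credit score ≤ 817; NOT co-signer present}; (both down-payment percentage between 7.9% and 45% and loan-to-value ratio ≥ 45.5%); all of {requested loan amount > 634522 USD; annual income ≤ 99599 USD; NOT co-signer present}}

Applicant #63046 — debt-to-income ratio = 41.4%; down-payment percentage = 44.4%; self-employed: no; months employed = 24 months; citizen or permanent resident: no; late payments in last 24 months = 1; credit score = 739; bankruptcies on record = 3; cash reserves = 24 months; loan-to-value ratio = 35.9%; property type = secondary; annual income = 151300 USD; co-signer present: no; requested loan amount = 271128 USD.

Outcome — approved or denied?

Approved

Atomic conditions:
  NOT citizen or permanent resident: no → true
  property type ∈ {primary, secondary}: secondary is in the set → true
  bankruptcies on record ≥ 2: 3 ≥ 2 is true
  months employed ≤ 100 months: 24 ≤ 100 is true
  late payments in last 24 months < 1: 1 < 1 is false
  bankruptcies on record < 3: 3 < 3 is false
  debt-to-income ratio between 52.3% and 54.5%: 41.4 in [52.3, 54.5] is false
  self-employed: no → false
  cash reserves < 7 months: 24 < 7 is false
  cash reserves ≤ 18 months: 24 ≤ 18 is false
  credit score ≤ 817: 739 ≤ 817 is true
  NOT co-signer present: no → true
  down-payment percentage between 7.9% and 45%: 44.4 in [7.9, 45] is true
  loan-to-value ratio ≥ 45.5%: 35.9 ≥ 45.5 is false
  requested loan amount > 634522 USD: 271128 > 634522 is false
  annual income ≤ 99599 USD: 151300 ≤ 99599 is false
Combine:
[1] true AND true AND true = true
[2] true AND false = false
[3] false AND false = false
[4.1] NOT false = true
[4] true AND false = false
[5] false AND true AND true = false
[6] true AND false = false
[7] false AND false AND true = false
[root] true OR false OR false OR false OR false OR false OR false = true
Overall: true → approved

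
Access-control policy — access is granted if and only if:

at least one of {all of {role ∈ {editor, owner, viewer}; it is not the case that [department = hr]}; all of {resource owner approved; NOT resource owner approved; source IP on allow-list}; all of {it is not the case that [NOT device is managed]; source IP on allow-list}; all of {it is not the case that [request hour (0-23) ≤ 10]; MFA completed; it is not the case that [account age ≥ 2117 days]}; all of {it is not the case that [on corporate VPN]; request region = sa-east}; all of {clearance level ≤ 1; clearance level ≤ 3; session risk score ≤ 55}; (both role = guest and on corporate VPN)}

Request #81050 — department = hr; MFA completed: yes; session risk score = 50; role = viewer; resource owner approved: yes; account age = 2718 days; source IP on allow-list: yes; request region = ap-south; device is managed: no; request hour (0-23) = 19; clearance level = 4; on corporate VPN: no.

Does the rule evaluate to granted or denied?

Denied

Atomic conditions:
  role ∈ {editor, owner, viewer}: viewer is in the set → true
  department = hr: hr == hr is true
  resource owner approved: yes → true
  NOT resource owner approved: yes → false
  source IP on allow-list: yes → true
  NOT device is managed: no → true
  request hour (0-23) ≤ 10: 19 ≤ 10 is false
  MFA completed: yes → true
  account age ≥ 2117 days: 2718 ≥ 2117 is true
  on corporate VPN: no → false
  request region = sa-east: ap-south == sa-east is false
  clearance level ≤ 1: 4 ≤ 1 is false
  clearance level ≤ 3: 4 ≤ 3 is false
  session risk score ≤ 55: 50 ≤ 55 is true
  role = guest: viewer == guest is false
Combine:
[1.2] NOT true = false
[1] true AND false = false
[2] true AND false AND true = false
[3.1] NOT true = false
[3] false AND true = false
[4.1] NOT false = true
[4.3] NOT true = false
[4] true AND true AND false = false
[5.1] NOT false = true
[5] true AND false = false
[6] false AND false AND true = false
[7] false AND false = false
[root] false OR false OR false OR false OR false OR false OR false = false
Overall: false → denied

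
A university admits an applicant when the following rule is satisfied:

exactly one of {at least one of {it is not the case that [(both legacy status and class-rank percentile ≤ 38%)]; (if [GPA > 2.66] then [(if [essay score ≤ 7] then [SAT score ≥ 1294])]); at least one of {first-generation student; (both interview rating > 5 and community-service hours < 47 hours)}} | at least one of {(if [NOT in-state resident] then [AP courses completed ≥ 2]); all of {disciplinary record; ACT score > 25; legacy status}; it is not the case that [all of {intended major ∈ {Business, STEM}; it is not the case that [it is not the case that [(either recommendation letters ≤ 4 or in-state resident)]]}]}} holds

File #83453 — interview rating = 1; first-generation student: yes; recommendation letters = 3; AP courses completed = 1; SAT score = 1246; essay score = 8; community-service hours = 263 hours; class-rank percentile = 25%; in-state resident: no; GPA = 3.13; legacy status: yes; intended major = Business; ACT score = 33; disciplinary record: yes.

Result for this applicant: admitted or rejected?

Rejected

Atomic conditions:
  legacy status: yes → true
  class-rank percentile ≤ 38%: 25 ≤ 38 is true
  GPA > 2.66: 3.13 > 2.66 is true
  essay score ≤ 7: 8 ≤ 7 is false
  SAT score ≥ 1294: 1246 ≥ 1294 is false
  first-generation student: yes → true
  interview rating > 5: 1 > 5 is false
  community-service hours < 47 hours: 263 < 47 is false
  NOT in-state resident: no → true
  AP courses completed ≥ 2: 1 ≥ 2 is false
  disciplinary record: yes → true
  ACT score > 25: 33 > 25 is true
  intended major ∈ {Business, STEM}: Business is in the set → true
  recommendation letters ≤ 4: 3 ≤ 4 is true
  in-state resident: no → false
Combine:
[1.1.1] true AND true = true
[1.1] NOT true = false
[1.2.2] false → false (antecedent false ⇒ implication holds) = true
[1.2] true → true = true
[1.3.2] false AND false = false
[1.3] true OR false = true
[1] false OR true OR true = true
[2.1] true → false = false
[2.2] true AND true AND true = true
[2.3.1.2.1.1] true OR false = true
[2.3.1.2.1] NOT true = false
[2.3.1.2] NOT false = true
[2.3.1] true AND true = true
[2.3] NOT true = false
[2] false OR true OR false = true
[root] exactly-one(true, true) = false
Overall: false → rejected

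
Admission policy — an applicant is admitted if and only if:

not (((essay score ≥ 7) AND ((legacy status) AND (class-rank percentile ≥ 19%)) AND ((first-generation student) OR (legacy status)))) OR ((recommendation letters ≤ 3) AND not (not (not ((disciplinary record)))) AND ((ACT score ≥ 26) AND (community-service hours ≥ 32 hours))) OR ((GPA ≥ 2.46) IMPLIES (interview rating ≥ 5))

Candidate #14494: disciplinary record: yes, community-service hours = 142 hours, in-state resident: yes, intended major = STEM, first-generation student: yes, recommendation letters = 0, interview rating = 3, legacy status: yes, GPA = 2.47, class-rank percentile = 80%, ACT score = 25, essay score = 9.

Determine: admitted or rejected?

Rejected

Atomic conditions:
  essay score ≥ 7: 9 ≥ 7 is true
  legacy status: yes → true
  class-rank percentile ≥ 19%: 80 ≥ 19 is true
  first-generation student: yes → true
  recommendation letters ≤ 3: 0 ≤ 3 is true
  disciplinary record: yes → true
  ACT score ≥ 26: 25 ≥ 26 is false
  community-service hours ≥ 32 hours: 142 ≥ 32 is true
  GPA ≥ 2.46: 2.47 ≥ 2.46 is true
  interview rating ≥ 5: 3 ≥ 5 is false
Combine:
[1.1.2] true AND true = true
[1.1.3] true OR true = true
[1.1] true AND true AND true = true
[1] NOT true = false
[2.2.1.1] NOT true = false
[2.2.1] NOT false = true
[2.2] NOT true = false
[2.3] false AND true = false
[2] true AND false AND false = false
[3] true → false = false
[root] false OR false OR false = false
Overall: false → rejected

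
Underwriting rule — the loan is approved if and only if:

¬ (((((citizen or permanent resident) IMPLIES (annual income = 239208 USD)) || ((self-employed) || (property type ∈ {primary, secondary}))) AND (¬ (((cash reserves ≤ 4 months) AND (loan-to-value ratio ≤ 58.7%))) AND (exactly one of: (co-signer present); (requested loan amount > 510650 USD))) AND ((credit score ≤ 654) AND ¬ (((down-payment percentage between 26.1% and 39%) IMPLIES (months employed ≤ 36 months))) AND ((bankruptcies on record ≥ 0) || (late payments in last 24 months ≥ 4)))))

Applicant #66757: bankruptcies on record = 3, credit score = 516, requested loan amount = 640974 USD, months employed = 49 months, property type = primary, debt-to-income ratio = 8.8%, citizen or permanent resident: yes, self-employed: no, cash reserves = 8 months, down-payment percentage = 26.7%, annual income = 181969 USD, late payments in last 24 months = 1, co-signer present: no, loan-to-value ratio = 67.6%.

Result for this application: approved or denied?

Denied

Atomic conditions:
  citizen or permanent resident: yes → true
  annual income = 239208 USD: 181969 == 239208 is false
  self-employed: no → false
  property type ∈ {primary, secondary}: primary is in the set → true
  cash reserves ≤ 4 months: 8 ≤ 4 is false
  loan-to-value ratio ≤ 58.7%: 67.6 ≤ 58.7 is false
  co-signer present: no → false
  requested loan amount > 510650 USD: 640974 > 510650 is true
  credit score ≤ 654: 516 ≤ 654 is true
  down-payment percentage between 26.1% and 39%: 26.7 in [26.1, 39] is true
  months employed ≤ 36 months: 49 ≤ 36 is false
  bankruptcies on record ≥ 0: 3 ≥ 0 is true
  late payments in last 24 months ≥ 4: 1 ≥ 4 is false
Combine:
[1.1.1] true → false = false
[1.1.2] false OR true = true
[1.1] false OR true = true
[1.2.1.1] false AND false = false
[1.2.1] NOT false = true
[1.2.2] exactly-one(false, true) = true
[1.2] true AND true = true
[1.3.2.1] true → false = false
[1.3.2] NOT false = true
[1.3.3] true OR false = true
[1.3] true AND true AND true = true
[1] true AND true AND true = true
[root] NOT true = false
Overall: false → denied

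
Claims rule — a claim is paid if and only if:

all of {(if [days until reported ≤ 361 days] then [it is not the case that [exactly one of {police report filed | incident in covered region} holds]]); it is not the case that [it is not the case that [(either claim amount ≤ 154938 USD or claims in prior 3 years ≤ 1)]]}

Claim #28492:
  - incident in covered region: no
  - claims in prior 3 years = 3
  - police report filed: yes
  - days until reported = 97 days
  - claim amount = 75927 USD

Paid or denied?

Atomic conditions:
  days until reported ≤ 361 days: 97 ≤ 361 is true
  police report filed: yes → true
  incident in covered region: no → false
  claim amount ≤ 154938 USD: 75927 ≤ 154938 is true
  claims in prior 3 years ≤ 1: 3 ≤ 1 is false
Combine:
[1.2.1] exactly-one(true, false) = true
[1.2] NOT true = false
[1] true → false = false
[2.1.1] true OR false = true
[2.1] NOT true = false
[2] NOT false = true
[root] false AND true = false
Overall: false → denied

Denied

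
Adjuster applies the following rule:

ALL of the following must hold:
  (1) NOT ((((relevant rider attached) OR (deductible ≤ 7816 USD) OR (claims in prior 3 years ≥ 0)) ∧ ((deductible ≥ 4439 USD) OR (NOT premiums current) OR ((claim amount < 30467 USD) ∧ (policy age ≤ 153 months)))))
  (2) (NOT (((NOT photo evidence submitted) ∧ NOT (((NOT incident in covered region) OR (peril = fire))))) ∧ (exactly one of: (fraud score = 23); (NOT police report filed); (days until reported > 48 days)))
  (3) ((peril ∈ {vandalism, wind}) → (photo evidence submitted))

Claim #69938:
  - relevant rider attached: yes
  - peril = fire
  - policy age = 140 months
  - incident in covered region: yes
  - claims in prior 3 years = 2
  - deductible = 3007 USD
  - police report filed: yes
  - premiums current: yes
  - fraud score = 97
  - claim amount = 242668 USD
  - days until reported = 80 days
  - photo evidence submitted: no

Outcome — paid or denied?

Paid

Atomic conditions:
  relevant rider attached: yes → true
  deductible ≤ 7816 USD: 3007 ≤ 7816 is true
  claims in prior 3 years ≥ 0: 2 ≥ 0 is true
  deductible ≥ 4439 USD: 3007 ≥ 4439 is false
  NOT premiums current: yes → false
  claim amount < 30467 USD: 242668 < 30467 is false
  policy age ≤ 153 months: 140 ≤ 153 is true
  NOT photo evidence submitted: no → true
  NOT incident in covered region: yes → false
  peril = fire: fire == fire is true
  fraud score = 23: 97 == 23 is false
  NOT police report filed: yes → false
  days until reported > 48 days: 80 > 48 is true
  peril ∈ {vandalism, wind}: fire is not in the set → false
  photo evidence submitted: no → false
Combine:
[1.1.1] true OR true OR true = true
[1.1.2.3] false AND true = false
[1.1.2] false OR false OR false = false
[1.1] true AND false = false
[1] NOT false = true
[2.1.1.2.1] false OR true = true
[2.1.1.2] NOT true = false
[2.1.1] true AND false = false
[2.1] NOT false = true
[2.2] exactly-one(false, false, true) = true
[2] true AND true = true
[3] false → false (antecedent false ⇒ implication holds) = true
[root] true AND true AND true = true
Overall: true → paid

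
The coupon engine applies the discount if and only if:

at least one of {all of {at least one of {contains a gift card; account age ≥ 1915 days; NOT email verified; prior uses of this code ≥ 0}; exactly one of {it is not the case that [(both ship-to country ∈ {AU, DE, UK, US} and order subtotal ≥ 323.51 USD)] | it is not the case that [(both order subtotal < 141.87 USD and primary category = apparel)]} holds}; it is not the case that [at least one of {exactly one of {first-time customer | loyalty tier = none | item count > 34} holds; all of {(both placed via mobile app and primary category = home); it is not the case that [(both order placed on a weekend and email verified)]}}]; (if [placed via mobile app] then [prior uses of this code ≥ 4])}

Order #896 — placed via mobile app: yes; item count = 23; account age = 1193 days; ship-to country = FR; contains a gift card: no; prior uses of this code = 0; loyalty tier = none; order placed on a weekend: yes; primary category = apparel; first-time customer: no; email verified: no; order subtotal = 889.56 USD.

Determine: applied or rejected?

Atomic conditions:
  contains a gift card: no → false
  account age ≥ 1915 days: 1193 ≥ 1915 is false
  NOT email verified: no → true
  prior uses of this code ≥ 0: 0 ≥ 0 is true
  ship-to country ∈ {AU, DE, UK, US}: FR is not in the set → false
  order subtotal ≥ 323.51 USD: 889.56 ≥ 323.51 is true
  order subtotal < 141.87 USD: 889.56 < 141.87 is false
  primary category = apparel: apparel == apparel is true
  first-time customer: no → false
  loyalty tier = none: none == none is true
  item count > 34: 23 > 34 is false
  placed via mobile app: yes → true
  primary category = home: apparel == home is false
  order placed on a weekend: yes → true
  email verified: no → false
  prior uses of this code ≥ 4: 0 ≥ 4 is false
Combine:
[1.1] false OR false OR true OR true = true
[1.2.1.1] false AND true = false
[1.2.1] NOT false = true
[1.2.2.1] false AND true = false
[1.2.2] NOT false = true
[1.2] exactly-one(true, true) = false
[1] true AND false = false
[2.1.1] exactly-one(false, true, false) = true
[2.1.2.1] true AND false = false
[2.1.2.2.1] true AND false = false
[2.1.2.2] NOT false = true
[2.1.2] false AND true = false
[2.1] true OR false = true
[2] NOT true = false
[3] true → false = false
[root] false OR false OR false = false
Overall: false → rejected

Rejected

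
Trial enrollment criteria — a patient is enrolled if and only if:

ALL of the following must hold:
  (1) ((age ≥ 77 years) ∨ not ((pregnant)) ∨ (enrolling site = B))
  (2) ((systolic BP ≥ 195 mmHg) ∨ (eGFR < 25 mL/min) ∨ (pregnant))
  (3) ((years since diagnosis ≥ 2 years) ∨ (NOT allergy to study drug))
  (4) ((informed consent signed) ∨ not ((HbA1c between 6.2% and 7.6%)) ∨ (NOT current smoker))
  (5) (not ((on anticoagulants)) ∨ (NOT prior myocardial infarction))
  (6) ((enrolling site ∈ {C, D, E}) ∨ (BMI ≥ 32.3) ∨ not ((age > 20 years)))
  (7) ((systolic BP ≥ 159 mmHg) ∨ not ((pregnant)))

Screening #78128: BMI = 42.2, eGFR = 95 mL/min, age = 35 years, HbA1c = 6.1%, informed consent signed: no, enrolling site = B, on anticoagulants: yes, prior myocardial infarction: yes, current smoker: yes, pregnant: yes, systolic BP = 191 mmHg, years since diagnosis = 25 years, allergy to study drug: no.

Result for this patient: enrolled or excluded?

Atomic conditions:
  age ≥ 77 years: 35 ≥ 77 is false
  pregnant: yes → true
  enrolling site = B: B == B is true
  systolic BP ≥ 195 mmHg: 191 ≥ 195 is false
  eGFR < 25 mL/min: 95 < 25 is false
  years since diagnosis ≥ 2 years: 25 ≥ 2 is true
  NOT allergy to study drug: no → true
  informed consent signed: no → false
  HbA1c between 6.2% and 7.6%: 6.1 in [6.2, 7.6] is false
  NOT current smoker: yes → false
  on anticoagulants: yes → true
  NOT prior myocardial infarction: yes → false
  enrolling site ∈ {C, D, E}: B is not in the set → false
  BMI ≥ 32.3: 42.2 ≥ 32.3 is true
  age > 20 years: 35 > 20 is true
  systolic BP ≥ 159 mmHg: 191 ≥ 159 is true
Combine:
[1.2] NOT true = false
[1] false OR false OR true = true
[2] false OR false OR true = true
[3] true OR true = true
[4.2] NOT false = true
[4] false OR true OR false = true
[5.1] NOT true = false
[5] false OR false = false
[6.3] NOT true = false
[6] false OR true OR false = true
[7.2] NOT true = false
[7] true OR false = true
[root] true AND true AND true AND true AND false AND true AND true = false
Overall: false → excluded

Excluded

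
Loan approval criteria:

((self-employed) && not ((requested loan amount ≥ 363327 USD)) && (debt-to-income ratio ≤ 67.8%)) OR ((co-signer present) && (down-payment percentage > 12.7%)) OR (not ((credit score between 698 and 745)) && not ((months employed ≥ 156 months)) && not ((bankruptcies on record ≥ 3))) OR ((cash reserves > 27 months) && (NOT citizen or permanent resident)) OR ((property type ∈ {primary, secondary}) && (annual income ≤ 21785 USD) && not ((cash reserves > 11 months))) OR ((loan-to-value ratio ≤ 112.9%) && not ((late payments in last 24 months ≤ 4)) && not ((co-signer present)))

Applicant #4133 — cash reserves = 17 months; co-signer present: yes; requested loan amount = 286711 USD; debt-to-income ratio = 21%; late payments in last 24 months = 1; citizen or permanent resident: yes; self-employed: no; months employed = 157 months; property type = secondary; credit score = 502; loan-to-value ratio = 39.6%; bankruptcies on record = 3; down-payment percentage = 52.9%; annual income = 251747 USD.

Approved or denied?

Atomic conditions:
  self-employed: no → false
  requested loan amount ≥ 363327 USD: 286711 ≥ 363327 is false
  debt-to-income ratio ≤ 67.8%: 21 ≤ 67.8 is true
  co-signer present: yes → true
  down-payment percentage > 12.7%: 52.9 > 12.7 is true
  credit score between 698 and 745: 502 in [698, 745] is false
  months employed ≥ 156 months: 157 ≥ 156 is true
  bankruptcies on record ≥ 3: 3 ≥ 3 is true
  cash reserves > 27 months: 17 > 27 is false
  NOT citizen or permanent resident: yes → false
  property type ∈ {primary, secondary}: secondary is in the set → true
  annual income ≤ 21785 USD: 251747 ≤ 21785 is false
  cash reserves > 11 months: 17 > 11 is true
  loan-to-value ratio ≤ 112.9%: 39.6 ≤ 112.9 is true
  late payments in last 24 months ≤ 4: 1 ≤ 4 is true
Combine:
[1.2] NOT false = true
[1] false AND true AND true = false
[2] true AND true = true
[3.1] NOT false = true
[3.2] NOT true = false
[3.3] NOT true = false
[3] true AND false AND false = false
[4] false AND false = false
[5.3] NOT true = false
[5] true AND false AND false = false
[6.2] NOT true = false
[6.3] NOT true = false
[6] true AND false AND false = false
[root] false OR true OR false OR false OR false OR false = true
Overall: true → approved

Approved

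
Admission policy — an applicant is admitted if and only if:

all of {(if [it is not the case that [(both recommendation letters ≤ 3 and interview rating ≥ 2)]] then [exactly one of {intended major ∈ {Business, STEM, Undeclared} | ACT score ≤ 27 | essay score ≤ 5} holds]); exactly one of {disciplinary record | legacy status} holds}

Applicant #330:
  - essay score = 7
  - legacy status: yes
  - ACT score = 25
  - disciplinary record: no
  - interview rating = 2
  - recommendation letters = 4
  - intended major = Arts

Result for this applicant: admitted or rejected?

Admitted

Atomic conditions:
  recommendation letters ≤ 3: 4 ≤ 3 is false
  interview rating ≥ 2: 2 ≥ 2 is true
  intended major ∈ {Business, STEM, Undeclared}: Arts is not in the set → false
  ACT score ≤ 27: 25 ≤ 27 is true
  essay score ≤ 5: 7 ≤ 5 is false
  disciplinary record: no → false
  legacy status: yes → true
Combine:
[1.1.1] false AND true = false
[1.1] NOT false = true
[1.2] exactly-one(false, true, false) = true
[1] true → true = true
[2] exactly-one(false, true) = true
[root] true AND true = true
Overall: true → admitted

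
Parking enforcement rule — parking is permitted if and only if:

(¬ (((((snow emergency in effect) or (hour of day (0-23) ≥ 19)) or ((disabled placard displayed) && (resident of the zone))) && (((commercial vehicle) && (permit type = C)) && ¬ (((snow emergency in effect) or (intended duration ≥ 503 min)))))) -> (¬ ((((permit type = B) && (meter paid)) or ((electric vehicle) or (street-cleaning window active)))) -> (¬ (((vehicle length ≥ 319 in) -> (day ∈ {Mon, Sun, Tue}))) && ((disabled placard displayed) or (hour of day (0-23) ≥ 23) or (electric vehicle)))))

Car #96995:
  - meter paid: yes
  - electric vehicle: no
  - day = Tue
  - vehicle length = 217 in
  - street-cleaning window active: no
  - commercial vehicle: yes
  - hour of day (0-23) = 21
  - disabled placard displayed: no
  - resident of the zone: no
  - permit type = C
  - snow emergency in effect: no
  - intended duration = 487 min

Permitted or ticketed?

Atomic conditions:
  snow emergency in effect: no → false
  hour of day (0-23) ≥ 19: 21 ≥ 19 is true
  disabled placard displayed: no → false
  resident of the zone: no → false
  commercial vehicle: yes → true
  permit type = C: C == C is true
  intended duration ≥ 503 min: 487 ≥ 503 is false
  permit type = B: C == B is false
  meter paid: yes → true
  electric vehicle: no → false
  street-cleaning window active: no → false
  vehicle length ≥ 319 in: 217 ≥ 319 is false
  day ∈ {Mon, Sun, Tue}: Tue is in the set → true
  hour of day (0-23) ≥ 23: 21 ≥ 23 is false
Combine:
[1.1.1.1] false OR true = true
[1.1.1.2] false AND false = false
[1.1.1] true OR false = true
[1.1.2.1] true AND true = true
[1.1.2.2.1] false OR false = false
[1.1.2.2] NOT false = true
[1.1.2] true AND true = true
[1.1] true AND true = true
[1] NOT true = false
[2.1.1.1] false AND true = false
[2.1.1.2] false OR false = false
[2.1.1] false OR false = false
[2.1] NOT false = true
[2.2.1.1] false → true (antecedent false ⇒ implication holds) = true
[2.2.1] NOT true = false
[2.2.2] false OR false OR false = false
[2.2] false AND false = false
[2] true → false = false
[root] false → false (antecedent false ⇒ implication holds) = true
Overall: true → permitted

Permitted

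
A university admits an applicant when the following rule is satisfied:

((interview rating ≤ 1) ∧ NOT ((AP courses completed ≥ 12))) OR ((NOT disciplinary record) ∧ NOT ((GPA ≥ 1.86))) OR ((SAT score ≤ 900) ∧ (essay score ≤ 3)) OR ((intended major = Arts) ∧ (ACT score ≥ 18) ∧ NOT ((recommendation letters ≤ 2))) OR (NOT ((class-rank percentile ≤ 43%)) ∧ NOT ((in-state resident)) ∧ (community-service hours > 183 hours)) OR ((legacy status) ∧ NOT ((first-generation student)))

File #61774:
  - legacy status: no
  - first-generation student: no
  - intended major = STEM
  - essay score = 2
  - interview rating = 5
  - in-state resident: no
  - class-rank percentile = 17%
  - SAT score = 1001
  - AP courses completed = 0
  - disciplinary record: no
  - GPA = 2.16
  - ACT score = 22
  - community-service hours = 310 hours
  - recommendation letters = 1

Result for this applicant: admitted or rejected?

Atomic conditions:
  interview rating ≤ 1: 5 ≤ 1 is false
  AP courses completed ≥ 12: 0 ≥ 12 is false
  NOT disciplinary record: no → true
  GPA ≥ 1.86: 2.16 ≥ 1.86 is true
  SAT score ≤ 900: 1001 ≤ 900 is false
  essay score ≤ 3: 2 ≤ 3 is true
  intended major = Arts: STEM == Arts is false
  ACT score ≥ 18: 22 ≥ 18 is true
  recommendation letters ≤ 2: 1 ≤ 2 is true
  class-rank percentile ≤ 43%: 17 ≤ 43 is true
  in-state resident: no → false
  community-service hours > 183 hours: 310 > 183 is true
  legacy status: no → false
  first-generation student: no → false
Combine:
[1.2] NOT false = true
[1] false AND true = false
[2.2] NOT true = false
[2] true AND false = false
[3] false AND true = false
[4.3] NOT true = false
[4] false AND true AND false = false
[5.1] NOT true = false
[5.2] NOT false = true
[5] false AND true AND true = false
[6.2] NOT false = true
[6] false AND true = false
[root] false OR false OR false OR false OR false OR false = false
Overall: false → rejected

Rejected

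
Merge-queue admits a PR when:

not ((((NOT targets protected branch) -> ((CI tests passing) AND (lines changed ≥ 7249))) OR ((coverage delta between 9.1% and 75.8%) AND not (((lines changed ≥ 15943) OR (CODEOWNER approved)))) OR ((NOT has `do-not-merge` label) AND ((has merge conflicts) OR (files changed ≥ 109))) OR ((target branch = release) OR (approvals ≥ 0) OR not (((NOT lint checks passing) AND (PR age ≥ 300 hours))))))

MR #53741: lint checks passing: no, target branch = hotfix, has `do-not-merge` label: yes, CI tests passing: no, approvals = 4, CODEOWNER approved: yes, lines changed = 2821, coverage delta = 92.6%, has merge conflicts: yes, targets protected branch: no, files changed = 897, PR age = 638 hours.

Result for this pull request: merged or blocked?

Blocked

Atomic conditions:
  NOT targets protected branch: no → true
  CI tests passing: no → false
  lines changed ≥ 7249: 2821 ≥ 7249 is false
  coverage delta between 9.1% and 75.8%: 92.6 in [9.1, 75.8] is false
  lines changed ≥ 15943: 2821 ≥ 15943 is false
  CODEOWNER approved: yes → true
  NOT has `do-not-merge` label: yes → false
  has merge conflicts: yes → true
  files changed ≥ 109: 897 ≥ 109 is true
  target branch = release: hotfix == release is false
  approvals ≥ 0: 4 ≥ 0 is true
  NOT lint checks passing: no → true
  PR age ≥ 300 hours: 638 ≥ 300 is true
Combine:
[1.1.2] false AND false = false
[1.1] true → false = false
[1.2.2.1] false OR true = true
[1.2.2] NOT true = false
[1.2] false AND false = false
[1.3.2] true OR true = true
[1.3] false AND true = false
[1.4.3.1] true AND true = true
[1.4.3] NOT true = false
[1.4] false OR true OR false = true
[1] false OR false OR false OR true = true
[root] NOT true = false
Overall: false → blocked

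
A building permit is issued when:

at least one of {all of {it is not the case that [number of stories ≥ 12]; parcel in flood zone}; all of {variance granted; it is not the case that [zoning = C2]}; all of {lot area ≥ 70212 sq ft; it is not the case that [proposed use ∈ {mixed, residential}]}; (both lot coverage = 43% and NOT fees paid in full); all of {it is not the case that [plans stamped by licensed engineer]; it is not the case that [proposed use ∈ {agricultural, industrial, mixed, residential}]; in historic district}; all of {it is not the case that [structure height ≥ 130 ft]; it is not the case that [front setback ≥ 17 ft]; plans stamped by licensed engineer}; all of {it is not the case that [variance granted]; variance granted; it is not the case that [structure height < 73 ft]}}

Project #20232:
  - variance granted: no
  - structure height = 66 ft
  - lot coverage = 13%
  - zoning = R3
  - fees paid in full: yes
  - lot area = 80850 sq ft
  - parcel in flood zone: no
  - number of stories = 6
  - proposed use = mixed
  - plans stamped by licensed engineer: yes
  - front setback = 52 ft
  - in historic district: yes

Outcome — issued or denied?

Denied

Atomic conditions:
  number of stories ≥ 12: 6 ≥ 12 is false
  parcel in flood zone: no → false
  variance granted: no → false
  zoning = C2: R3 == C2 is false
  lot area ≥ 70212 sq ft: 80850 ≥ 70212 is true
  proposed use ∈ {mixed, residential}: mixed is in the set → true
  lot coverage = 43%: 13 == 43 is false
  NOT fees paid in full: yes → false
  plans stamped by licensed engineer: yes → true
  proposed use ∈ {agricultural, industrial, mixed, residential}: mixed is in the set → true
  in historic district: yes → true
  structure height ≥ 130 ft: 66 ≥ 130 is false
  front setback ≥ 17 ft: 52 ≥ 17 is true
  structure height < 73 ft: 66 < 73 is true
Combine:
[1.1] NOT false = true
[1] true AND false = false
[2.2] NOT false = true
[2] false AND true = false
[3.2] NOT true = false
[3] true AND false = false
[4] false AND false = false
[5.1] NOT true = false
[5.2] NOT true = false
[5] false AND false AND true = false
[6.1] NOT false = true
[6.2] NOT true = false
[6] true AND false AND true = false
[7.1] NOT false = true
[7.3] NOT true = false
[7] true AND false AND false = false
[root] false OR false OR false OR false OR false OR false OR false = false
Overall: false → denied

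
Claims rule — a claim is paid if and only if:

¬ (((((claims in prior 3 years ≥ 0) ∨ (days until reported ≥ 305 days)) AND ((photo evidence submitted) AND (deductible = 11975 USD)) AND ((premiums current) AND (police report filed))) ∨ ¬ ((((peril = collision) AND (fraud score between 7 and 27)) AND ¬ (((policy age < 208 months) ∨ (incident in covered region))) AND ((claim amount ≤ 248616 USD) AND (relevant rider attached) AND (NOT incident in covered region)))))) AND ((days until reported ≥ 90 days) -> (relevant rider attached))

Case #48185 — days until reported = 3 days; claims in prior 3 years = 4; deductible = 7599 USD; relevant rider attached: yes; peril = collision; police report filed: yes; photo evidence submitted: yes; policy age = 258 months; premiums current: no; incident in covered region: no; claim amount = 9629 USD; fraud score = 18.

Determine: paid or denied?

Atomic conditions:
  claims in prior 3 years ≥ 0: 4 ≥ 0 is true
  days until reported ≥ 305 days: 3 ≥ 305 is false
  photo evidence submitted: yes → true
  deductible = 11975 USD: 7599 == 11975 is false
  premiums current: no → false
  police report filed: yes → true
  peril = collision: collision == collision is true
  fraud score between 7 and 27: 18 in [7, 27] is true
  policy age < 208 months: 258 < 208 is false
  incident in covered region: no → false
  claim amount ≤ 248616 USD: 9629 ≤ 248616 is true
  relevant rider attached: yes → true
  NOT incident in covered region: no → true
  days until reported ≥ 90 days: 3 ≥ 90 is false
Combine:
[1.1.1.1] true OR false = true
[1.1.1.2] true AND false = false
[1.1.1.3] false AND true = false
[1.1.1] true AND false AND false = false
[1.1.2.1.1] true AND true = true
[1.1.2.1.2.1] false OR false = false
[1.1.2.1.2] NOT false = true
[1.1.2.1.3] true AND true AND true = true
[1.1.2.1] true AND true AND true = true
[1.1.2] NOT true = false
[1.1] false OR false = false
[1] NOT false = true
[2] false → true (antecedent false ⇒ implication holds) = true
[root] true AND true = true
Overall: true → paid

Paid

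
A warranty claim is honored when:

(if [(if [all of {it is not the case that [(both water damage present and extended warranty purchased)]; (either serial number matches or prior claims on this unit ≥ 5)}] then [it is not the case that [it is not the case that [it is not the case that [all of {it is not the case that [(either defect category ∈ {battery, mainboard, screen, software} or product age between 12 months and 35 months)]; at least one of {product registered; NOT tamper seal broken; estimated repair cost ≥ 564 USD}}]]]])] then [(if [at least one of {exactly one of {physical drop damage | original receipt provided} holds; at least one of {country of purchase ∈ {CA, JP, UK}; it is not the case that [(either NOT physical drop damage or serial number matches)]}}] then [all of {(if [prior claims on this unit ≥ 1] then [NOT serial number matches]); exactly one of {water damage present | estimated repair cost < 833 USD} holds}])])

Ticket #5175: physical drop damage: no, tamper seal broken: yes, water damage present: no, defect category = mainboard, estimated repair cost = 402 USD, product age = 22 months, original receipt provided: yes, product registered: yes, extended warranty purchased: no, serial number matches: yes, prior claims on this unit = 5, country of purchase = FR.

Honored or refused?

Atomic conditions:
  water damage present: no → false
  extended warranty purchased: no → false
  serial number matches: yes → true
  prior claims on this unit ≥ 5: 5 ≥ 5 is true
  defect category ∈ {battery, mainboard, screen, software}: mainboard is in the set → true
  product age between 12 months and 35 months: 22 in [12, 35] is true
  product registered: yes → true
  NOT tamper seal broken: yes → false
  estimated repair cost ≥ 564 USD: 402 ≥ 564 is false
  physical drop damage: no → false
  original receipt provided: yes → true
  country of purchase ∈ {CA, JP, UK}: FR is not in the set → false
  NOT physical drop damage: no → true
  prior claims on this unit ≥ 1: 5 ≥ 1 is true
  NOT serial number matches: yes → false
  estimated repair cost < 833 USD: 402 < 833 is true
Combine:
[1.1.1.1] false AND false = false
[1.1.1] NOT false = true
[1.1.2] true OR true = true
[1.1] true AND true = true
[1.2.1.1.1.1.1] true OR true = true
[1.2.1.1.1.1] NOT true = false
[1.2.1.1.1.2] true OR false OR false = true
[1.2.1.1.1] false AND true = false
[1.2.1.1] NOT false = true
[1.2.1] NOT true = false
[1.2] NOT false = true
[1] true → true = true
[2.1.1] exactly-one(false, true) = true
[2.1.2.2.1] true OR true = true
[2.1.2.2] NOT true = false
[2.1.2] false OR false = false
[2.1] true OR false = true
[2.2.1] true → false = false
[2.2.2] exactly-one(false, true) = true
[2.2] false AND true = false
[2] true → false = false
[root] true → false = false
Overall: false → refused

Refused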